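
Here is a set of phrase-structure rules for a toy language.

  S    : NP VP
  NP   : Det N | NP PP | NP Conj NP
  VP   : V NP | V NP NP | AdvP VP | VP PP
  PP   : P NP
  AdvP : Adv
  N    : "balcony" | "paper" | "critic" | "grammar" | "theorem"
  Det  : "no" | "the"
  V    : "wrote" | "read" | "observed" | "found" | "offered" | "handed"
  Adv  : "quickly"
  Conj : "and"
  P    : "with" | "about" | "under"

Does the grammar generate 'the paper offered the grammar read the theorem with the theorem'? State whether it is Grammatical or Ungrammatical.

For S → NP VP, the only prefix that parses as NP is 'the paper', but the remainder 'offered the grammar read the theorem with the theorem' is not a VP under these rules.

Ungrammatical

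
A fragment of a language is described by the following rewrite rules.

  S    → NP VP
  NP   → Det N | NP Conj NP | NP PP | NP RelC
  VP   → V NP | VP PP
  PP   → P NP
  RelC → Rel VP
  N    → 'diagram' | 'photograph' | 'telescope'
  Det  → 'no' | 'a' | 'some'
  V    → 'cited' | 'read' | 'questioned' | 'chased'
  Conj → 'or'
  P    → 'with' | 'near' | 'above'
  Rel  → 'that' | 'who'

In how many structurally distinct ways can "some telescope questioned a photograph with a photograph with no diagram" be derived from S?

Two of the 5 distinct bracketings:
[S [NP [Det some] [N telescope]] [VP [V questioned] [NP [NP [Det a] [N photograph]] [PP [P with] [NP [NP [Det a] [N photograph]] [PP [P with] [NP [Det no] [N diagram]]]]]]]]
[S [NP [Det some] [N telescope]] [VP [V questioned] [NP [NP [NP [Det a] [N photograph]] [PP [P with] [NP [Det a] [N photograph]]]] [PP [P with] [NP [Det no] [N diagram]]]]]]
The trees differ in how a recursive rule is bracketed over the same span.

5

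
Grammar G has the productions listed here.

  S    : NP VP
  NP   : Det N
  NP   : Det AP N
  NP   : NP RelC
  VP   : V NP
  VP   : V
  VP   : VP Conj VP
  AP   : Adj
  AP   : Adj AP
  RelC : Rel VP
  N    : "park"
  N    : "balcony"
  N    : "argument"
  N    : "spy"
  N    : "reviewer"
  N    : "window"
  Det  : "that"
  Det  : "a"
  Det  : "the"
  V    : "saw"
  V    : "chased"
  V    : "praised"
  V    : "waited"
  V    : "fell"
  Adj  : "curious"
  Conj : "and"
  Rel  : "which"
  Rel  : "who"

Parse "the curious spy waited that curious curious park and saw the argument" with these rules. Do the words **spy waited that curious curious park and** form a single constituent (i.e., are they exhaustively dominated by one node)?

[S [NP [Det the] [AP [Adj curious]] [N spy]] [VP [VP [V waited] [NP [Det that] [AP [Adj curious] [AP [Adj curious]]] [N park]]] [Conj and] [VP [V saw] [NP [Det the] [N argument]]]]]
The smallest constituent containing 'spy waited that curious curious park and' is the S spanning 'the curious spy waited that curious curious park and saw the argument'; no single node in the tree dominates exactly the given words.

No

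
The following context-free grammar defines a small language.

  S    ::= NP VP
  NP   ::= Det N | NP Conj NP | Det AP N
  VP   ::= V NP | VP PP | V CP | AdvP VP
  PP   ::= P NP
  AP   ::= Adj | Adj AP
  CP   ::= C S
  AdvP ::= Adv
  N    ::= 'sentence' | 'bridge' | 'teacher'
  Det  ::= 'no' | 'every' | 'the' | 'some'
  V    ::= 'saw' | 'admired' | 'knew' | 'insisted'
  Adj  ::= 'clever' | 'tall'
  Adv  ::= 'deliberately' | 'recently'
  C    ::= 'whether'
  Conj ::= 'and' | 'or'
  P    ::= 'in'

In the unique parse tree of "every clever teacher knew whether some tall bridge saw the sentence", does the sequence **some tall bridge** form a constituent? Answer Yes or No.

[S [NP [Det every] [AP [Adj clever]] [N teacher]] [VP [V knew] [CP [C whether] [S [NP [Det some] [AP [Adj tall]] [N bridge]] [VP [V saw] [NP [Det the] [N sentence]]]]]]]
The words 'some tall bridge' are exhaustively dominated by a single NP node (built by NP → Det AP N), so they form a constituent.

Yes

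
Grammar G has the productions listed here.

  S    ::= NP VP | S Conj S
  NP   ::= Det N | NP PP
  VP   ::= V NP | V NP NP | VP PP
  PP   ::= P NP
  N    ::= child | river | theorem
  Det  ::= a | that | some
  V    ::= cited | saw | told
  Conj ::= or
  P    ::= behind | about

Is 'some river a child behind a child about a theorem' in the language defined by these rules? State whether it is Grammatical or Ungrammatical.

Ungrammatical

For S → NP VP, the only prefix that parses as NP is 'some river', but the remainder 'a child behind a child about a theorem' is not a VP under these rules. The alternative S rule S → S Conj S likewise has no satisfying split.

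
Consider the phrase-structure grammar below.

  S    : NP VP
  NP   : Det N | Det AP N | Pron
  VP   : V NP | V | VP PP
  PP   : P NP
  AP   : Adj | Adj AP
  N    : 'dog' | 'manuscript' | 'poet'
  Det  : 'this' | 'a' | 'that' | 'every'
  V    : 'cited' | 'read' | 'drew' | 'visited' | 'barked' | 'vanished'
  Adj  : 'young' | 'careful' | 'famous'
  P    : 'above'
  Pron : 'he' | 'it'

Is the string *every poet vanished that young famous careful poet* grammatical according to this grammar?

S
  NP
    Det: every
    N: poet
  VP
    V: vanished
    NP
      Det: that
      AP
        Adj: young
        AP
          Adj: famous
          AP
            Adj: careful
      N: poet
Every word is introduced by a lexical rule and the phrasal rules combine the resulting categories into a single S.

Grammatical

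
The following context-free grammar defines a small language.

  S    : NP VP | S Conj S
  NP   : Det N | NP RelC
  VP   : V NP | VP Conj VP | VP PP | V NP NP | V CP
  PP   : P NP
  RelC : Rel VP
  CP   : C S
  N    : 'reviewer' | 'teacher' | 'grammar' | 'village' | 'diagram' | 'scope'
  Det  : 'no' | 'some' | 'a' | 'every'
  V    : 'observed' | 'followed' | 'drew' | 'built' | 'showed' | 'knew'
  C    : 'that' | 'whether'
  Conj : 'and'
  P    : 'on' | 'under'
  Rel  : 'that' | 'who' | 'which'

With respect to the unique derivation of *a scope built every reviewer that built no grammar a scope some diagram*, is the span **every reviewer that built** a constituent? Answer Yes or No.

[S [NP [Det a] [N scope]] [VP [V built] [NP [NP [Det every] [N reviewer]] [RelC [Rel that] [VP [V built] [NP [Det no] [N grammar]] [NP [Det a] [N scope]]]]] [NP [Det some] [N diagram]]]]
The smallest constituent containing 'every reviewer that built' is the NP spanning 'every reviewer that built no grammar a scope'; no single node in the tree dominates exactly the given words.

No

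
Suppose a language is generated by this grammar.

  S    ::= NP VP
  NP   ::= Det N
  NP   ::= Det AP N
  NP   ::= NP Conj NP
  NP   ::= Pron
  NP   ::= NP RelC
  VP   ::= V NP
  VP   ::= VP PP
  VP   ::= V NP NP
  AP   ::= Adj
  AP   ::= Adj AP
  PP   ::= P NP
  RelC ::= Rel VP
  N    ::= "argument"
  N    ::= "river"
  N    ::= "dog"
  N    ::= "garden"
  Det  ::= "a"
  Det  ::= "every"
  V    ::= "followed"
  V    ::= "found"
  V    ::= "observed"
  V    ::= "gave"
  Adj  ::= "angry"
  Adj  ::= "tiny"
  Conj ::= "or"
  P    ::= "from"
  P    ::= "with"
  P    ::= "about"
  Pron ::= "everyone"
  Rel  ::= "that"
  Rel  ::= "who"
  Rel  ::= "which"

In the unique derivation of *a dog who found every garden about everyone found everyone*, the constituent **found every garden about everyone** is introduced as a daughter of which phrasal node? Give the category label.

[S [NP [NP [Det a] [N dog]] [RelC [Rel who] [VP [VP [V found] [NP [Det every] [N garden]]] [PP [P about] [NP [Pron everyone]]]]]] [VP [V found] [NP [Pron everyone]]]]
The span 'found every garden about everyone' is the VP node built by VP → VP PP.
Its mother is the RelC built by RelC → Rel VP.

RelC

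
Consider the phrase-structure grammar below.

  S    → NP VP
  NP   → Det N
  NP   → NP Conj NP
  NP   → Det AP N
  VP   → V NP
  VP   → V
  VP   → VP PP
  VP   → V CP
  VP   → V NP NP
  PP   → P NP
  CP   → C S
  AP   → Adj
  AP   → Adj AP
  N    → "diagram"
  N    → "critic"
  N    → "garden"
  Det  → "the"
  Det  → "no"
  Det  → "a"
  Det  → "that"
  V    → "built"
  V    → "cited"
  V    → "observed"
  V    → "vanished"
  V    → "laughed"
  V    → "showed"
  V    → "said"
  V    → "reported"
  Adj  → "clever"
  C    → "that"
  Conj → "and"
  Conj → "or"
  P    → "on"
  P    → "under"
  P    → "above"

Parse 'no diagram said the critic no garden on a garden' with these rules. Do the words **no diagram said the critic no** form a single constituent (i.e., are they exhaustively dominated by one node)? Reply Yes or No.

[S [NP [Det no] [N diagram]] [VP [VP [V said] [NP [Det the] [N critic]] [NP [Det no] [N garden]]] [PP [P on] [NP [Det a] [N garden]]]]]
The smallest constituent containing 'no diagram said the critic no' is the S spanning 'no diagram said the critic no garden on a garden'; no single node in the tree dominates exactly the given words.

No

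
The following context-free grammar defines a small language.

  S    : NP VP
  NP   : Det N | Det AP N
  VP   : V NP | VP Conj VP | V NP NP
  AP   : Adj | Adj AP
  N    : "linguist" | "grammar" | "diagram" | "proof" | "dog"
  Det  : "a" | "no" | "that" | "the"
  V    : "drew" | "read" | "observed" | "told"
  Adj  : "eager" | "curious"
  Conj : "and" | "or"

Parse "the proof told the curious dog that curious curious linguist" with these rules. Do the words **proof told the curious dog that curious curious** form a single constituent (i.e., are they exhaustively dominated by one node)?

No

[S [NP [Det the] [N proof]] [VP [V told] [NP [Det the] [AP [Adj curious]] [N dog]] [NP [Det that] [AP [Adj curious] [AP [Adj curious]]] [N linguist]]]]
The smallest constituent containing 'proof told the curious dog that curious curious' is the S spanning 'the proof told the curious dog that curious curious linguist'; no single node in the tree dominates exactly the given words.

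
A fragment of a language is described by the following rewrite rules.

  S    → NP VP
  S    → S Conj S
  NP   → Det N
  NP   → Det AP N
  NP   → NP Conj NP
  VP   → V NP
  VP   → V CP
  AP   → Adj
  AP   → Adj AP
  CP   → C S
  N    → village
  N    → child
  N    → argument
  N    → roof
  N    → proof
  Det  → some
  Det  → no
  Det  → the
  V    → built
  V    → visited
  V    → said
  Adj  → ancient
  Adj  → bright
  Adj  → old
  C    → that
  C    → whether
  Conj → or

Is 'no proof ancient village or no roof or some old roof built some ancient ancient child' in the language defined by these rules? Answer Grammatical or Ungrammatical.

An N word can never sit immediately before an Adj word in any string this grammar generates, so the substring 'proof ancient' rules out a derivation.

Ungrammatical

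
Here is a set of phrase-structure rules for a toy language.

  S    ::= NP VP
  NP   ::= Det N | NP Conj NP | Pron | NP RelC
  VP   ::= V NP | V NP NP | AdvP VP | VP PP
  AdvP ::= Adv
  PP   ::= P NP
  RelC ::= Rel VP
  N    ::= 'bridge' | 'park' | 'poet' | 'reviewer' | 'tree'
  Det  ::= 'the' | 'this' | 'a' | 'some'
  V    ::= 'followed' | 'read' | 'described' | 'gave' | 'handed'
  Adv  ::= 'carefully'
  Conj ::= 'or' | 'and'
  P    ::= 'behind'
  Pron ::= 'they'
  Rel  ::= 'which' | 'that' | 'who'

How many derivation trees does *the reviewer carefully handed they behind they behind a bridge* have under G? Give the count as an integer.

3

Two of the 3 distinct bracketings:
[S [NP [Det the] [N reviewer]] [VP [AdvP [Adv carefully]] [VP [VP [VP [V handed] [NP [Pron they]]] [PP [P behind] [NP [Pron they]]]] [PP [P behind] [NP [Det a] [N bridge]]]]]]
[S [NP [Det the] [N reviewer]] [VP [VP [AdvP [Adv carefully]] [VP [VP [V handed] [NP [Pron they]]] [PP [P behind] [NP [Pron they]]]]] [PP [P behind] [NP [Det a] [N bridge]]]]]
The trees differ in how a recursive rule is bracketed over the same span.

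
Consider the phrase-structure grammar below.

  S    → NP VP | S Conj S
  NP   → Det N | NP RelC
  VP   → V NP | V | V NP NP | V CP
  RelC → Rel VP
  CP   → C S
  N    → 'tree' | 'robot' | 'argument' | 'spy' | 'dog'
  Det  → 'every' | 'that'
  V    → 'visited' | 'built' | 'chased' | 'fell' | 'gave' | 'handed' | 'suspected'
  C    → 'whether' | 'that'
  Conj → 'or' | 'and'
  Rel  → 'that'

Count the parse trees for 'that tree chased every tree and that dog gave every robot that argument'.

1

[S [S [NP [Det that] [N tree]] [VP [V chased] [NP [Det every] [N tree]]]] [Conj and] [S [NP [Det that] [N dog]] [VP [V gave] [NP [Det every] [N robot]] [NP [Det that] [N argument]]]]]
No rule offers an alternative attachment or grouping for any span, so this is the only derivation.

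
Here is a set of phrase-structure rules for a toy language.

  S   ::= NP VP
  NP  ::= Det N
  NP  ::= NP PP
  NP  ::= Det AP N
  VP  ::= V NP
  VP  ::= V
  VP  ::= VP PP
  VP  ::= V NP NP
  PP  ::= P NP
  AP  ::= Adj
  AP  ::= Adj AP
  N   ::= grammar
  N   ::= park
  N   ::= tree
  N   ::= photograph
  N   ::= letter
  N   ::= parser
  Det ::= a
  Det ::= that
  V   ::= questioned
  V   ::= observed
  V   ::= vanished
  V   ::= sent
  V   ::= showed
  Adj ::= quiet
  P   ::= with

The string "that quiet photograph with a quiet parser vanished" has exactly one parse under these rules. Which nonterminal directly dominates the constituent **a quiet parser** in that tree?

PP

[S [NP [NP [Det that] [AP [Adj quiet]] [N photograph]] [PP [P with] [NP [Det a] [AP [Adj quiet]] [N parser]]]] [VP [V vanished]]]
The span 'a quiet parser' is the NP node built by NP → Det AP N.
Its mother is the PP built by PP → P NP.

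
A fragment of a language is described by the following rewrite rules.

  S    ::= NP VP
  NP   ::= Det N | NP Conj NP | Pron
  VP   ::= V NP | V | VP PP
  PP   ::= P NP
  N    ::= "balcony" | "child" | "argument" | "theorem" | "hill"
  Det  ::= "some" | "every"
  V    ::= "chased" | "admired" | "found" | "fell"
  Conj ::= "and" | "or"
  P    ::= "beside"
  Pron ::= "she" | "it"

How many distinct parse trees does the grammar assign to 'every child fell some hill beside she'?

1

[S [NP [Det every] [N child]] [VP [VP [V fell] [NP [Det some] [N hill]]] [PP [P beside] [NP [Pron she]]]]]
No rule offers an alternative attachment or grouping for any span, so this is the only derivation.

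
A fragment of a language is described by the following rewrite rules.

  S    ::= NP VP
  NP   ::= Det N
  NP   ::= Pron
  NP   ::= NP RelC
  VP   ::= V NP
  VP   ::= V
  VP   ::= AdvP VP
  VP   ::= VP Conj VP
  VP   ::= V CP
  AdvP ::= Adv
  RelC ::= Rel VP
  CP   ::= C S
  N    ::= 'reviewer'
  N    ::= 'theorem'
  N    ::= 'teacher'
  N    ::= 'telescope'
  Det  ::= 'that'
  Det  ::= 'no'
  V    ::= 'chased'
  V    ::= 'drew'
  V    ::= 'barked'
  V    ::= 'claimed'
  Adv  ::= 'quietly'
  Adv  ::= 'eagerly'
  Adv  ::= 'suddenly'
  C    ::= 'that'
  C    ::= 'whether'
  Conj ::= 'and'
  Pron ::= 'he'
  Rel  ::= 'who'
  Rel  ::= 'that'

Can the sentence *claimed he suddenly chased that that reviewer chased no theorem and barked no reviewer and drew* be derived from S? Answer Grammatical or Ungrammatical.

Ungrammatical

For S → NP VP, no prefix of the string parses as an NP.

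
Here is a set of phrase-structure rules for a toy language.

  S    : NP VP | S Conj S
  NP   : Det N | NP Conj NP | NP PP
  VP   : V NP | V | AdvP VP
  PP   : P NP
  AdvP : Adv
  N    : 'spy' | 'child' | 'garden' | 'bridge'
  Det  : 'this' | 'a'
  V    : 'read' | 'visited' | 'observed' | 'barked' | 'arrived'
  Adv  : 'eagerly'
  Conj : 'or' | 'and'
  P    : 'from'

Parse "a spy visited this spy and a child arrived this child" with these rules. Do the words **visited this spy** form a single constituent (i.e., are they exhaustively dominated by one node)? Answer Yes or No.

Yes

[S [S [NP [Det a] [N spy]] [VP [V visited] [NP [Det this] [N spy]]]] [Conj and] [S [NP [Det a] [N child]] [VP [V arrived] [NP [Det this] [N child]]]]]
The words 'visited this spy' are exhaustively dominated by a single VP node (built by VP → V NP), so they form a constituent.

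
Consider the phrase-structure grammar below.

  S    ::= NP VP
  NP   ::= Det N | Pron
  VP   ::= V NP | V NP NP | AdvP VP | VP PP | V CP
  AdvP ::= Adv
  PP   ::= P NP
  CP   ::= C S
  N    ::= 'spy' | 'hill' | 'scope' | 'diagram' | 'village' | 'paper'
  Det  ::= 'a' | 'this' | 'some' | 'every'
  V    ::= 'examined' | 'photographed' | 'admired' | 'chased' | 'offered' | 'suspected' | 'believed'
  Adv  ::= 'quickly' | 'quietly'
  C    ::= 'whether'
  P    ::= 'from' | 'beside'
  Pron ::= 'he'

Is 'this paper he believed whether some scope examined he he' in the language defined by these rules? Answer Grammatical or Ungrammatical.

For S → NP VP, the only prefix that parses as NP is 'this paper', but the remainder 'he believed whether some scope examined he he' is not a VP under these rules.

Ungrammatical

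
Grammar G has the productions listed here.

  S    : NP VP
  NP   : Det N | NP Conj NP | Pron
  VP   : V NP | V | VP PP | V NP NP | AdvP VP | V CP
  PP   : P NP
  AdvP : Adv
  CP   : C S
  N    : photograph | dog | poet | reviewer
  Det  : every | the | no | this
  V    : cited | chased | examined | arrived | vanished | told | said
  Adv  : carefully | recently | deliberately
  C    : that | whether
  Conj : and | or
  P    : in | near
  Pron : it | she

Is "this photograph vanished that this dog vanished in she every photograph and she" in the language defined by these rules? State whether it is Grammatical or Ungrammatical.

Ungrammatical

For S → NP VP, the only prefix that parses as NP is 'this photograph', but the remainder 'vanished that this dog vanished in she every photograph and she' is not a VP under these rules.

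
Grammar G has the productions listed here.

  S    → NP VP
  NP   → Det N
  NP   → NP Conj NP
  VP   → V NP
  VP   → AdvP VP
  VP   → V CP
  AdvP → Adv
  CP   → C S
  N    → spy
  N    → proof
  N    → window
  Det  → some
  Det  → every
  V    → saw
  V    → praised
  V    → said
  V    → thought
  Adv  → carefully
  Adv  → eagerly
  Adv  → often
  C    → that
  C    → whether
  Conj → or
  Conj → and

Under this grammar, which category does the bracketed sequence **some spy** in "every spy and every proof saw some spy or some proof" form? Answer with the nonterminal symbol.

S
  NP
    NP
      Det: every
      N: spy
    Conj: and
    NP
      Det: every
      N: proof
  VP
    V: saw
    NP
      NP
        Det: some
        N: spy
      Conj: or
      NP
        Det: some
        N: proof
The span 'some spy' is the NP node built by NP → Det N.

NP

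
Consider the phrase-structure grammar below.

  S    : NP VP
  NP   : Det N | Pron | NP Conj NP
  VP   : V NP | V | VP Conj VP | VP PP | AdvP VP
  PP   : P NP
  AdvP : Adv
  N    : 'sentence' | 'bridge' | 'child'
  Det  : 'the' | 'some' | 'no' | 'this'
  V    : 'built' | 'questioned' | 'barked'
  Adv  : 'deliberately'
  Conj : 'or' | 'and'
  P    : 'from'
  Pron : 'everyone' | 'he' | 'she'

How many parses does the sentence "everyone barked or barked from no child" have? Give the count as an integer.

2

The two bracketings:
[S [NP [Pron everyone]] [VP [VP [V barked]] [Conj or] [VP [VP [V barked]] [PP [P from] [NP [Det no] [N child]]]]]]
[S [NP [Pron everyone]] [VP [VP [VP [V barked]] [Conj or] [VP [V barked]]] [PP [P from] [NP [Det no] [N child]]]]]
The trees differ in how a recursive rule is bracketed over the same span.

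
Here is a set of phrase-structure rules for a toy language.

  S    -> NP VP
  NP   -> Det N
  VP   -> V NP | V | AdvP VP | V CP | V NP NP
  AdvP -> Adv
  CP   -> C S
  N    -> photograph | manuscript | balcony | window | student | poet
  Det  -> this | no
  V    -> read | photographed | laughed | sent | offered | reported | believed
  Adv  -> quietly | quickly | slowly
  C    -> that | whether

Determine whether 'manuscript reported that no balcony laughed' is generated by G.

Ungrammatical

For S → NP VP, no prefix of the string parses as an NP.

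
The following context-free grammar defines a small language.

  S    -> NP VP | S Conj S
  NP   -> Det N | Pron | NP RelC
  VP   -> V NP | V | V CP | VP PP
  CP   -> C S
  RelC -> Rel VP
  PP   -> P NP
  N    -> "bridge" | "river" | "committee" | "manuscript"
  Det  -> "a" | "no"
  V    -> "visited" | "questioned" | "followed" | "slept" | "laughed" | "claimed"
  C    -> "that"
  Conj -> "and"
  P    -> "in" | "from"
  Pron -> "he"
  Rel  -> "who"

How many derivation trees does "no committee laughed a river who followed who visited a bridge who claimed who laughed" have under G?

3

Two of the 3 distinct bracketings:
[S [NP [Det no] [N committee]] [VP [V laughed] [NP [NP [NP [Det a] [N river]] [RelC [Rel who] [VP [V followed]]]] [RelC [Rel who] [VP [V visited] [NP [NP [NP [Det a] [N bridge]] [RelC [Rel who] [VP [V claimed]]]] [RelC [Rel who] [VP [V laughed]]]]]]]]]
[S [NP [Det no] [N committee]] [VP [V laughed] [NP [NP [NP [NP [Det a] [N river]] [RelC [Rel who] [VP [V followed]]]] [RelC [Rel who] [VP [V visited] [NP [NP [Det a] [N bridge]] [RelC [Rel who] [VP [V claimed]]]]]]] [RelC [Rel who] [VP [V laughed]]]]]]
The trees differ in how a recursive rule is bracketed over the same span.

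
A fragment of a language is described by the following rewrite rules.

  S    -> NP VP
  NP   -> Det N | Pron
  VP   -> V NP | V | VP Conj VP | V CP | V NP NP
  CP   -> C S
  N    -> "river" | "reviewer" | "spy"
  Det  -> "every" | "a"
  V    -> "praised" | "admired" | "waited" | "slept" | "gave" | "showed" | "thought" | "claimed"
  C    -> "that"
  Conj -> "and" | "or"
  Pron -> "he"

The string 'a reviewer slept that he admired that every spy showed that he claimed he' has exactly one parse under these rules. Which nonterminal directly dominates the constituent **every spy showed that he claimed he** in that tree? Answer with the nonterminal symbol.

CP

S
  NP
    Det: a
    N: reviewer
  VP
    V: slept
    CP
      C: that
      S
        NP
          Pron: he
        VP
          V: admired
          CP
            C: that
            S
              NP
                Det: every
                N: spy
              VP
                V: showed
                CP
                  C: that
                  S
                    NP
                      Pron: he
                    VP
                      V: claimed
                      NP
                        Pron: he
The span 'every spy showed that he claimed he' is the S node built by S → NP VP.
Its mother is the CP built by CP → C S.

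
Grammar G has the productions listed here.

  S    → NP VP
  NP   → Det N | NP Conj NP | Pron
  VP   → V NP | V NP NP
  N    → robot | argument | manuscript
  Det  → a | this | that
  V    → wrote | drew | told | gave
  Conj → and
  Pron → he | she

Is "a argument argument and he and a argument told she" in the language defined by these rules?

Ungrammatical

An N word can never sit immediately before an N word in any string this grammar generates, so the substring 'argument argument' rules out a derivation.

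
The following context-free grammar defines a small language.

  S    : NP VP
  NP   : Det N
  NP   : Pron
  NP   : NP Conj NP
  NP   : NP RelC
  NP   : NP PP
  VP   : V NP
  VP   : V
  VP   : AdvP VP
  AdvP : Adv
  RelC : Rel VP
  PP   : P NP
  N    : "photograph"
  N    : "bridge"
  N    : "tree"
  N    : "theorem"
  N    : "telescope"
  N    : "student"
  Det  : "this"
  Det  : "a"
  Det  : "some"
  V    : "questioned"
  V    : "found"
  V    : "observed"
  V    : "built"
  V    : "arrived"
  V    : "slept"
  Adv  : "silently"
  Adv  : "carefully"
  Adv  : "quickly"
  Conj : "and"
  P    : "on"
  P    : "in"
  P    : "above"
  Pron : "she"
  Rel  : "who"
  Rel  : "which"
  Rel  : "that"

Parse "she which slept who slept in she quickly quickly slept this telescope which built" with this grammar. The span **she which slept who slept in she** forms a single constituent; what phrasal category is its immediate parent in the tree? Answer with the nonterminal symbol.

S

S
  NP
    NP
      NP
        NP
          Pron: she
        RelC
          Rel: which
          VP
            V: slept
      RelC
        Rel: who
        VP
          V: slept
    PP
      P: in
      NP
        Pron: she
  VP
    AdvP
      Adv: quickly
    VP
      AdvP
        Adv: quickly
      VP
        V: slept
        NP
          NP
            Det: this
            N: telescope
          RelC
            Rel: which
            VP
              V: built
The span 'she which slept who slept in she' is the NP node built by NP → NP PP.
Its mother is the S built by S → NP VP.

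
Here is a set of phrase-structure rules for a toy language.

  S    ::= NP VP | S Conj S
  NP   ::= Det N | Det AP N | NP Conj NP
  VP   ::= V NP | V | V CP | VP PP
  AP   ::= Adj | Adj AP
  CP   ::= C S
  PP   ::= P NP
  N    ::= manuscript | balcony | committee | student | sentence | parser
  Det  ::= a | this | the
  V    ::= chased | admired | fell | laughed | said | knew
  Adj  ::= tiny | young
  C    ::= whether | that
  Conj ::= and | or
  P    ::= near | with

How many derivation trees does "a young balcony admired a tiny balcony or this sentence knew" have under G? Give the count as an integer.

[S [S [NP [Det a] [AP [Adj young]] [N balcony]] [VP [V admired] [NP [Det a] [AP [Adj tiny]] [N balcony]]]] [Conj or] [S [NP [Det this] [N sentence]] [VP [V knew]]]]
No rule offers an alternative attachment or grouping for any span, so this is the only derivation.

1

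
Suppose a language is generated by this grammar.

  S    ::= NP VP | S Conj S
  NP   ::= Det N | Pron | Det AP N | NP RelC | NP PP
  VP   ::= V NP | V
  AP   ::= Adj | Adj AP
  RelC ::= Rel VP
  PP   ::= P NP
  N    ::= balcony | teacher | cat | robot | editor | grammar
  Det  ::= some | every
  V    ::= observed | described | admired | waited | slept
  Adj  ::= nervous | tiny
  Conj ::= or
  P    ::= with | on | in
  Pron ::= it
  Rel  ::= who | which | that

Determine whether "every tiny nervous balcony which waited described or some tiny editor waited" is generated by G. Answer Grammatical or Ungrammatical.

[S [S [NP [NP [Det every] [AP [Adj tiny] [AP [Adj nervous]]] [N balcony]] [RelC [Rel which] [VP [V waited]]]] [VP [V described]]] [Conj or] [S [NP [Det some] [AP [Adj tiny]] [N editor]] [VP [V waited]]]]
Each bracket corresponds to one application of a listed rule, so the string is derivable from S.

Grammatical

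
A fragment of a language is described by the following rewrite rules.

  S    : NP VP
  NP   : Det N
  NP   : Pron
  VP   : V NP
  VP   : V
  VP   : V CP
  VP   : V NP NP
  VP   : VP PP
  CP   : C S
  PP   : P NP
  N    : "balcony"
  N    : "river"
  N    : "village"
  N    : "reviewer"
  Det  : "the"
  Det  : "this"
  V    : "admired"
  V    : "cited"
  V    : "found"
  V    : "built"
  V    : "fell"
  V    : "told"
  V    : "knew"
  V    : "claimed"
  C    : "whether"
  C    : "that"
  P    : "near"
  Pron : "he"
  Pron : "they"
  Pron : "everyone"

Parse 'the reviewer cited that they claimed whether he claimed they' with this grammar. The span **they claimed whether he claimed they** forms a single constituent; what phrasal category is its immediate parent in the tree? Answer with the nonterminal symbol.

CP

S
  NP
    Det: the
    N: reviewer
  VP
    V: cited
    CP
      C: that
      S
        NP
          Pron: they
        VP
          V: claimed
          CP
            C: whether
            S
              NP
                Pron: he
              VP
                V: claimed
                NP
                  Pron: they
The span 'they claimed whether he claimed they' is the S node built by S → NP VP.
Its mother is the CP built by CP → C S.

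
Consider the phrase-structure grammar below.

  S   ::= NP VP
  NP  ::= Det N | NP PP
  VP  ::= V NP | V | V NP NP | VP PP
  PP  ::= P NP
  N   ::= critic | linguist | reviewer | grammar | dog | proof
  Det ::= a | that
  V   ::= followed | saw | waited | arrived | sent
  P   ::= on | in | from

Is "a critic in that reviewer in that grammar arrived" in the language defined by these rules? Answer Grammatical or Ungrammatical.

Grammatical

S
  NP
    NP
      Det: a
      N: critic
    PP
      P: in
      NP
        NP
          Det: that
          N: reviewer
        PP
          P: in
          NP
            Det: that
            N: grammar
  VP
    V: arrived
Each bracket corresponds to one application of a listed rule, so the string is derivable from S.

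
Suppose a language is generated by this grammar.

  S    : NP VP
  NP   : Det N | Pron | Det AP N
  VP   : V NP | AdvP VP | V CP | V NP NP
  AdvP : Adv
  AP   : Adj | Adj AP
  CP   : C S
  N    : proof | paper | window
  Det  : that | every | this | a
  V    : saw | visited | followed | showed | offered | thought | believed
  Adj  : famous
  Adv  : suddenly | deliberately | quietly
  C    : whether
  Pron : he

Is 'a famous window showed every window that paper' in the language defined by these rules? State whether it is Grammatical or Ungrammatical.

S
  NP
    Det: a
    AP
      Adj: famous
    N: window
  VP
    V: showed
    NP
      Det: every
      N: window
    NP
      Det: that
      N: paper
Every word is introduced by a lexical rule and the phrasal rules combine the resulting categories into a single S.

Grammatical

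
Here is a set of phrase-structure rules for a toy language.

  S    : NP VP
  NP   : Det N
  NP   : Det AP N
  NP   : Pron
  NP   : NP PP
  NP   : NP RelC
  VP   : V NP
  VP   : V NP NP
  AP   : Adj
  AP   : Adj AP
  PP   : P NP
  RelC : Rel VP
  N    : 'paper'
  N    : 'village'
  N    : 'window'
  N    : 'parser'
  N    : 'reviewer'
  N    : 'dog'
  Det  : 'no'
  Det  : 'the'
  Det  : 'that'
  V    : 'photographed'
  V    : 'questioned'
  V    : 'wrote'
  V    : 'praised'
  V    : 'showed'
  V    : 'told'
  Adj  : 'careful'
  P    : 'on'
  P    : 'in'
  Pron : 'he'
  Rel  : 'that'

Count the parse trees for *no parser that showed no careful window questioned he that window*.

1

[S [NP [NP [Det no] [N parser]] [RelC [Rel that] [VP [V showed] [NP [Det no] [AP [Adj careful]] [N window]]]]] [VP [V questioned] [NP [Pron he]] [NP [Det that] [N window]]]]
No rule offers an alternative attachment or grouping for any span, so this is the only derivation.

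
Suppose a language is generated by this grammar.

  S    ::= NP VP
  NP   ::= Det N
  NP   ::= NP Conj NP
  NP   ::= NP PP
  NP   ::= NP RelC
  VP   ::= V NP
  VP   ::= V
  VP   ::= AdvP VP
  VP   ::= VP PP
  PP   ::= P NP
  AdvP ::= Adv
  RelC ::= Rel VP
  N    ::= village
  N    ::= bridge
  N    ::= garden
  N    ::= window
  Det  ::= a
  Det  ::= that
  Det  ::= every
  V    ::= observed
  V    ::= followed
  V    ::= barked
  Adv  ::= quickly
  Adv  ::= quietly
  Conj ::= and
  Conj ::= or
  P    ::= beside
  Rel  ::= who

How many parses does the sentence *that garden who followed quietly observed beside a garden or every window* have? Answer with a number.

2

The two bracketings:
[S [NP [NP [Det that] [N garden]] [RelC [Rel who] [VP [V followed]]]] [VP [AdvP [Adv quietly]] [VP [VP [V observed]] [PP [P beside] [NP [NP [Det a] [N garden]] [Conj or] [NP [Det every] [N window]]]]]]]
[S [NP [NP [Det that] [N garden]] [RelC [Rel who] [VP [V followed]]]] [VP [VP [AdvP [Adv quietly]] [VP [V observed]]] [PP [P beside] [NP [NP [Det a] [N garden]] [Conj or] [NP [Det every] [N window]]]]]]
The trees differ in how a recursive rule is bracketed over the same span.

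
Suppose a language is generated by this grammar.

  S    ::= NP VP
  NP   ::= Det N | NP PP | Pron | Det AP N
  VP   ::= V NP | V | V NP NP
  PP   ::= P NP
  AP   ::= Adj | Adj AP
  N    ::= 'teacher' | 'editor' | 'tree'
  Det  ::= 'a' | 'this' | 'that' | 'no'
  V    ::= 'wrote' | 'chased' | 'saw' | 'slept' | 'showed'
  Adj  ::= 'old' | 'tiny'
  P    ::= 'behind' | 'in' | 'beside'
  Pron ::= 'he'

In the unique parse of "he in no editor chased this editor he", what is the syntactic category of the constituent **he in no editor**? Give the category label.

NP

[S [NP [NP [Pron he]] [PP [P in] [NP [Det no] [N editor]]]] [VP [V chased] [NP [Det this] [N editor]] [NP [Pron he]]]]
The span 'he in no editor' is the NP node built by NP → NP PP.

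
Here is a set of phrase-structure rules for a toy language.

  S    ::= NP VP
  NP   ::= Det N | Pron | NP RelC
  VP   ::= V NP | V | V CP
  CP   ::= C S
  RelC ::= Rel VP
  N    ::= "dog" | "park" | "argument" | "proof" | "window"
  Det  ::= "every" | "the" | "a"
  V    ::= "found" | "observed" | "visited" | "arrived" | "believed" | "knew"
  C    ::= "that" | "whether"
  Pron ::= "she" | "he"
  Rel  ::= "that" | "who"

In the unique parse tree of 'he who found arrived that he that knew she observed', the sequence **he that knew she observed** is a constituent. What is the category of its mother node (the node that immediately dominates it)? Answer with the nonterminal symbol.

CP

S
  NP
    NP
      Pron: he
    RelC
      Rel: who
      VP
        V: found
  VP
    V: arrived
    CP
      C: that
      S
        NP
          NP
            Pron: he
          RelC
            Rel: that
            VP
              V: knew
              NP
                Pron: she
        VP
          V: observed
The span 'he that knew she observed' is the S node built by S → NP VP.
Its mother is the CP built by CP → C S.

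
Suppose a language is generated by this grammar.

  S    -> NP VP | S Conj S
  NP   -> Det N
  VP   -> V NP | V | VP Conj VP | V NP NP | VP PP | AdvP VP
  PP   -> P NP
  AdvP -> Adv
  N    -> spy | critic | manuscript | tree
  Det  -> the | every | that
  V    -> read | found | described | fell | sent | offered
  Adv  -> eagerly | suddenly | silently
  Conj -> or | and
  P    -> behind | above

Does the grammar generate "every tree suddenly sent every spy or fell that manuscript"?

Grammatical

[S [NP [Det every] [N tree]] [VP [VP [AdvP [Adv suddenly]] [VP [V sent] [NP [Det every] [N spy]]]] [Conj or] [VP [V fell] [NP [Det that] [N manuscript]]]]]
Every word is introduced by a lexical rule and the phrasal rules combine the resulting categories into a single S.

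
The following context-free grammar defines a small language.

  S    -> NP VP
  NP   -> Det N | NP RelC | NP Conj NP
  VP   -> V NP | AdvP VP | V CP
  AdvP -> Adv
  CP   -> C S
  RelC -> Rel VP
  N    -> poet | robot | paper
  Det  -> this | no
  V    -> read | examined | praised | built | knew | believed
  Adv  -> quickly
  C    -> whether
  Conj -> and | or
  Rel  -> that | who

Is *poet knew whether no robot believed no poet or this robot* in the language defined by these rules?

Ungrammatical

For S → NP VP, no prefix of the string parses as an NP.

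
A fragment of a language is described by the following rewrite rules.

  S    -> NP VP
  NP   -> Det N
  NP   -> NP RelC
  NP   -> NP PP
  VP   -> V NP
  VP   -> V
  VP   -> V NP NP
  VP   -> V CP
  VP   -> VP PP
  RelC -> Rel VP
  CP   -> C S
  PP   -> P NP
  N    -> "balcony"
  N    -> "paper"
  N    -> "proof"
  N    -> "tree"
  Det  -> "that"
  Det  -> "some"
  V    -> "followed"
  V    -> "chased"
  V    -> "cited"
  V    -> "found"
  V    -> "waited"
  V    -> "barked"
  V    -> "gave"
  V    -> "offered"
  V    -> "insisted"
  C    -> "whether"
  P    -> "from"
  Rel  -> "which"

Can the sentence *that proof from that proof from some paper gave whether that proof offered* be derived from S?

Grammatical

[S [NP [NP [Det that] [N proof]] [PP [P from] [NP [NP [Det that] [N proof]] [PP [P from] [NP [Det some] [N paper]]]]]] [VP [V gave] [CP [C whether] [S [NP [Det that] [N proof]] [VP [V offered]]]]]]
Each bracket corresponds to one application of a listed rule, so the string is derivable from S.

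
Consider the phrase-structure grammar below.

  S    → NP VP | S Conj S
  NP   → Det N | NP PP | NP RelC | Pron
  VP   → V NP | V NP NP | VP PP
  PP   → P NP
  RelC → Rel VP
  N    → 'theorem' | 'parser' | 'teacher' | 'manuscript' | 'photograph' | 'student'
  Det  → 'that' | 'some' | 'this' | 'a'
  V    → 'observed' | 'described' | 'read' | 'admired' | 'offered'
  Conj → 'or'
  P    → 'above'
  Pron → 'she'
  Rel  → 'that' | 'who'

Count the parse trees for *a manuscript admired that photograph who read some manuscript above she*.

Two of the 4 distinct bracketings:
[S [NP [Det a] [N manuscript]] [VP [V admired] [NP [NP [NP [Det that] [N photograph]] [RelC [Rel who] [VP [V read] [NP [Det some] [N manuscript]]]]] [PP [P above] [NP [Pron she]]]]]]
[S [NP [Det a] [N manuscript]] [VP [V admired] [NP [NP [Det that] [N photograph]] [RelC [Rel who] [VP [V read] [NP [NP [Det some] [N manuscript]] [PP [P above] [NP [Pron she]]]]]]]]]
The trees differ in how a recursive rule is bracketed over the same span.

4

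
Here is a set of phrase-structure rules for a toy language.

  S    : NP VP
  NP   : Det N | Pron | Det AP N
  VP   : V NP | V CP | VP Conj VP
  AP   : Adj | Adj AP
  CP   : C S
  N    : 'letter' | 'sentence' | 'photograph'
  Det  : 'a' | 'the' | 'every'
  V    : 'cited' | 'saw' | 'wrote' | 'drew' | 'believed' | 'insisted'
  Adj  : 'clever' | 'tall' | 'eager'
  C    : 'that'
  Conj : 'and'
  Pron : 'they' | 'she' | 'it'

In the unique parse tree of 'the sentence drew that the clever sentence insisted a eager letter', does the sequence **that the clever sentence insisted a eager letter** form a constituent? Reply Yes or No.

Yes

[S [NP [Det the] [N sentence]] [VP [V drew] [CP [C that] [S [NP [Det the] [AP [Adj clever]] [N sentence]] [VP [V insisted] [NP [Det a] [AP [Adj eager]] [N letter]]]]]]]
The words 'that the clever sentence insisted a eager letter' are exhaustively dominated by a single CP node (built by CP → C S), so they form a constituent.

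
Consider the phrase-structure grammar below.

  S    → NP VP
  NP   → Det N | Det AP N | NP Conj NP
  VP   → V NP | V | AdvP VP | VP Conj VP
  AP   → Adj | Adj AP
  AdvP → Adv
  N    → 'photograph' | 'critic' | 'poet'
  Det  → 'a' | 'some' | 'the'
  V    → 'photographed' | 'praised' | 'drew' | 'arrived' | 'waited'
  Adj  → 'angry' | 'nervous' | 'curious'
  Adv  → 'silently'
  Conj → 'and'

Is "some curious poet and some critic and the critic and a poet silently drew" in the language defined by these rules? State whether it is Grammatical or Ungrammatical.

S
  NP
    NP
      Det: some
      AP
        Adj: curious
      N: poet
    Conj: and
    NP
      NP
        Det: some
        N: critic
      Conj: and
      NP
        NP
          Det: the
          N: critic
        Conj: and
        NP
          Det: a
          N: poet
  VP
    AdvP
      Adv: silently
    VP
      V: drew
The bracketing above is licensed at every node by one of the given productions, with S at the root.

Grammatical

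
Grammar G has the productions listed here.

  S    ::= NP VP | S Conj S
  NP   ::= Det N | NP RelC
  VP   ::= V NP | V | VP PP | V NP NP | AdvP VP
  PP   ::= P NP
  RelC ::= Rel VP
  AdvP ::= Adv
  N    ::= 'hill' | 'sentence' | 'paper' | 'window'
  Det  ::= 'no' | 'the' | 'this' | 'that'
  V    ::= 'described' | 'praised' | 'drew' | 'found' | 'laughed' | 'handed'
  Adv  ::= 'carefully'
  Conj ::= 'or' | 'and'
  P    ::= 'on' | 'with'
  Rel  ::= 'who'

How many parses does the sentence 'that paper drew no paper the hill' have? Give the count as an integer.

1

[S [NP [Det that] [N paper]] [VP [V drew] [NP [Det no] [N paper]] [NP [Det the] [N hill]]]]
No rule offers an alternative attachment or grouping for any span, so this is the only derivation.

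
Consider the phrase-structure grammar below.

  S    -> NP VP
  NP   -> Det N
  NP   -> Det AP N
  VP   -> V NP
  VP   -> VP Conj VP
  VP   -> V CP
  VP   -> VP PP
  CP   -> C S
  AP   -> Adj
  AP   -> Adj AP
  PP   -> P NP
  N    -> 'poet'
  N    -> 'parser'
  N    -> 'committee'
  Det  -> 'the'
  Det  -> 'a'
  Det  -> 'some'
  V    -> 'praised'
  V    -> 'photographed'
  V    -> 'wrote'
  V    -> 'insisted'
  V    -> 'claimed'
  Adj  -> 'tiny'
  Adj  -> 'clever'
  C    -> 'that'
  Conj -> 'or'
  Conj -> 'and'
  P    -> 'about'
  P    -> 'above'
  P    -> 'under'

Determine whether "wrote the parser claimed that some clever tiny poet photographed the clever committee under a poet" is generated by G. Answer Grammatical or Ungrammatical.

Ungrammatical

For S → NP VP, no prefix of the string parses as an NP.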